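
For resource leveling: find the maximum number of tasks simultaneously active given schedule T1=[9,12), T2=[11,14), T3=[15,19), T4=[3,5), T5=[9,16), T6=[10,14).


Check each time point for overlaps:
  t=11: 4 tasks active (T1, T2, T5, T6)
Max concurrent = 4


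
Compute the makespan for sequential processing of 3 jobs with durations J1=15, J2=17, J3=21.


Sequential makespan: sum all processing times
= 15 + 17 + 21
= 53 time units


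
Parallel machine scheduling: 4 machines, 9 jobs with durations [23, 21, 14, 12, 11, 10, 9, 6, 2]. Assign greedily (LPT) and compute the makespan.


Jobs (LPT sorted): [23, 21, 14, 12, 11, 10, 9, 6, 2]
Machines: 4
  J=23 → Machine 1 (load: 0+23=23)
  J=21 → Machine 2 (load: 0+21=21)
  J=14 → Machine 3 (load: 0+14=14)
  J=12 → Machine 4 (load: 0+12=12)
  J=11 → Machine 4 (load: 12+11=23)
  J=10 → Machine 3 (load: 14+10=24)
  J=9 → Machine 2 (load: 21+9=30)
  J=6 → Machine 1 (load: 23+6=29)
  J=2 → Machine 4 (load: 23+2=25)
Machine loads: [29, 30, 24, 25]
Makespan = max = 30 time units


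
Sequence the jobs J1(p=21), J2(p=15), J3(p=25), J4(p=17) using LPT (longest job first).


LPT: sort by longest processing time first
  J3: p=25
  J1: p=21
  J4: p=17
  J2: p=15
Order: J3 → J1 → J4 → J2


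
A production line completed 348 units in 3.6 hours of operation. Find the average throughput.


Throughput = units / time
= 348 / 3.6
= 96.7 units/hour


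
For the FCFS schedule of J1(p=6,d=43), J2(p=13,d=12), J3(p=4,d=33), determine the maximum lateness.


Lateness per job (L = C - d):
  J1: C=6, d=43, L=-37
  J2: C=19, d=12, L=7
  J3: C=23, d=33, L=-10
Lmax = max(-37, 7, -10)
= 7


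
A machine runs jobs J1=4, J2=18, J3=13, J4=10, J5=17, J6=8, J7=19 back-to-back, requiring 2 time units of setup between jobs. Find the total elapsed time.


Makespan = Σ processing + (n-1) × setup
= (4 + 18 + 13 + 10 + 17 + 8 + 19) + (7-1)×2
= 89 + 12
= 101 time units


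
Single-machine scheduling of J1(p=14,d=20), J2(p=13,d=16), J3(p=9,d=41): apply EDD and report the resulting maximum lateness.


EDD order: J2 → J1 → J3
Completion and lateness:
  J2: C=13, d=16, L=13-16=-3
  J1: C=27, d=20, L=27-20=7
  J3: C=36, d=41, L=36-41=-5
Lmax = max(-3, 7, -5)
= 7


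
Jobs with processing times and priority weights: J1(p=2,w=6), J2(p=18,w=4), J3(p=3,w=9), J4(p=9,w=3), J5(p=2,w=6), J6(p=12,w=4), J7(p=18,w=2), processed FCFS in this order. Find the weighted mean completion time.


Completion times:
  J1: C=2, w×C=6×2=12
  J2: C=20, w×C=4×20=80
  J3: C=23, w×C=9×23=207
  J4: C=32, w×C=3×32=96
  J5: C=34, w×C=6×34=204
  J6: C=46, w×C=4×46=184
  J7: C=64, w×C=2×64=128
Sum w×C = 911
Sum w = 34
Weighted avg = 911/34
= 26.79


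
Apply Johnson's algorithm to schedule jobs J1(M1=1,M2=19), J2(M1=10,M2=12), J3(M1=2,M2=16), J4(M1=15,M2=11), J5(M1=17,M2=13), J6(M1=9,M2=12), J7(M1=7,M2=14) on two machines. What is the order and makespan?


Johnson's rule:
Group 1 (M1≤M2, sort by M1): ['J1', 'J3', 'J7', 'J6', 'J2']
Group 2 (M1>M2, sort desc M2): ['J5', 'J4']
Sequence: J1 → J3 → J7 → J6 → J2 → J5 → J4
Makespan calculation:
  J1: M1 done=1, M2 done=20
  J3: M1 done=3, M2 done=36
  J7: M1 done=10, M2 done=50
  J6: M1 done=19, M2 done=62
  J2: M1 done=29, M2 done=74
  J5: M1 done=46, M2 done=87
  J4: M1 done=61, M2 done=98
= Sequence: J1 → J3 → J7 → J6 → J2 → J5 → J4, Makespan: 98


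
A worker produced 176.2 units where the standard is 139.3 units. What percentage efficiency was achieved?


Efficiency = (actual / standard) × 100
= (176.2 / 139.3) × 100
= 126.5%


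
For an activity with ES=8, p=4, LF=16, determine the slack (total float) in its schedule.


EF = ES + duration = 8 + 4 = 12
LS = LF - duration = 16 - 4 = 12
Total Float = LF - EF = 16 - 12
(or LS - ES = 12 - 8)
= 4


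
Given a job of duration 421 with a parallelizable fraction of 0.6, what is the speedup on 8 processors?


Amdahl's law: T_p = T × ((1-p) + p/N)
= 421 × ((1-0.6) + 0.6/8)
= 421 × (0.40 + 0.0750)
= 421 × 0.4750
= 199.98
Speedup = 421/199.98
= 2.11×


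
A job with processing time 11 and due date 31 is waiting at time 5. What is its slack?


Slack = due - current_time - processing
= 31 - 5 - 11
= 15


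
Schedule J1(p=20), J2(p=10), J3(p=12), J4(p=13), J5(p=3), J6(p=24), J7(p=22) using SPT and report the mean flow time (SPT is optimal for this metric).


SPT order: J5 → J2 → J3 → J4 → J1 → J7 → J6
Completion times:
  J5: C=3
  J2: C=13
  J3: C=25
  J4: C=38
  J1: C=58
  J7: C=80
  J6: C=104
Sum = 321, n = 7
Mean flow = 321/7
= 45.86


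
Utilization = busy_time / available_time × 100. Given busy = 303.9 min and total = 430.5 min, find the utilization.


Utilization = busy / total × 100
= 303.9 / 430.5 × 100
= 70.6%


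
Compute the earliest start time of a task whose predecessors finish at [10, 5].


ES = max of all predecessor completion times
Predecessors: [10, 5]
ES = max(10, 5)
= 10


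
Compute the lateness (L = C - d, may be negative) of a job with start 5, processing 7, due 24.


Completion = 5 + 7 = 12
Lateness = C - d = 12 - 24
= -12


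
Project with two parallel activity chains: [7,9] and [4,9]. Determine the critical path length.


Path A: 7 + 9 = 16
Path B: 4 + 9 = 13
Critical path = longest = max(16, 13)
= 16 (Path A)


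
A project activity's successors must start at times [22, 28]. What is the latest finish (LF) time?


LF = min of all successor start times
Successors start at: [22, 28]
LF = min(22, 28)
= 22


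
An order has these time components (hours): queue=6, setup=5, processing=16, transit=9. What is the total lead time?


Lead time = queue + setup + processing + transit
= 6 + 5 + 16 + 9
= 36 hours


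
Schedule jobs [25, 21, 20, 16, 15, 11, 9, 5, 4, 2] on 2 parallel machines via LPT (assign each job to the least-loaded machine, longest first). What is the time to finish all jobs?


Jobs (LPT sorted): [25, 21, 20, 16, 15, 11, 9, 5, 4, 2]
Machines: 2
  J=25 → Machine 1 (load: 0+25=25)
  J=21 → Machine 2 (load: 0+21=21)
  J=20 → Machine 2 (load: 21+20=41)
  J=16 → Machine 1 (load: 25+16=41)
  J=15 → Machine 1 (load: 41+15=56)
  J=11 → Machine 2 (load: 41+11=52)
  J=9 → Machine 2 (load: 52+9=61)
  J=5 → Machine 1 (load: 56+5=61)
  J=4 → Machine 1 (load: 61+4=65)
  J=2 → Machine 2 (load: 61+2=63)
Machine loads: [65, 63]
Makespan = max = 65 time units


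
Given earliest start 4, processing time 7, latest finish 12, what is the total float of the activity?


EF = ES + duration = 4 + 7 = 11
LS = LF - duration = 12 - 7 = 5
Total Float = LF - EF = 12 - 11
(or LS - ES = 5 - 4)
= 1


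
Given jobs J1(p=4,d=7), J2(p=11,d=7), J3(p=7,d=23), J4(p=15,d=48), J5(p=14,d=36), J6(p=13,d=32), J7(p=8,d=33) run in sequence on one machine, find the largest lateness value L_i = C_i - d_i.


Lateness per job (L = C - d):
  J1: C=4, d=7, L=-3
  J2: C=15, d=7, L=8
  J3: C=22, d=23, L=-1
  J4: C=37, d=48, L=-11
  J5: C=51, d=36, L=15
  J6: C=64, d=32, L=32
  J7: C=72, d=33, L=39
Lmax = max(-3, 8, -1, -11, 15, 32, 39)
= 39


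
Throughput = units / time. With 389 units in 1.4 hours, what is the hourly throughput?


Throughput = units / time
= 389 / 1.4
= 277.9 units/hour


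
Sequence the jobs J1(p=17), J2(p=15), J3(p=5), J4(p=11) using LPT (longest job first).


LPT: sort by longest processing time first
  J1: p=17
  J2: p=15
  J4: p=11
  J3: p=5
Order: J1 → J2 → J4 → J3


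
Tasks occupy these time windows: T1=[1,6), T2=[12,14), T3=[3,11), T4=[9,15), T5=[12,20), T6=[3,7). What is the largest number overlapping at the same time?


Check each time point for overlaps:
  t=3: 3 tasks active (T1, T3, T6)
Max concurrent = 3


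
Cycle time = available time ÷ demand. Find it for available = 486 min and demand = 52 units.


Cycle time = available time / demand
= 486 / 52
= 9.35 min/unit


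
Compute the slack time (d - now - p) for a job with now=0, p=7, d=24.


Slack = due - current_time - processing
= 24 - 0 - 7
= 17


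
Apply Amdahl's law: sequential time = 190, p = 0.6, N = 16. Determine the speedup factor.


Amdahl's law: T_p = T × ((1-p) + p/N)
= 190 × ((1-0.6) + 0.6/16)
= 190 × (0.40 + 0.0375)
= 190 × 0.4375
= 83.12
Speedup = 190/83.12
= 2.29×


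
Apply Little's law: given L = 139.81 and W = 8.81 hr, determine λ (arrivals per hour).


Little's law: L = λW → λ = L / W
= 139.81 / 8.81
= 15.87 per hour


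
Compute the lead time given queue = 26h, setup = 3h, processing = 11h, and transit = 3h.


Lead time = queue + setup + processing + transit
= 26 + 3 + 11 + 3
= 43 hours


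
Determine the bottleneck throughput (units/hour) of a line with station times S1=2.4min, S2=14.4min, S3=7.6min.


Bottleneck = longest station time
Station times: [2.4, 14.4, 7.6]
Max = 14.4 min
Rate = 60 / 14.4
= 4.17 units/hour (bottleneck: 14.4min)


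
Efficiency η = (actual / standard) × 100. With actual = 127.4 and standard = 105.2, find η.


Efficiency = (actual / standard) × 100
= (127.4 / 105.2) × 100
= 121.1%


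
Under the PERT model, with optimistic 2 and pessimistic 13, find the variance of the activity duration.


σ² = ((p - o) / 6)² = (p - o)² / 36
= (13 - 2)² / 36
= 11² / 36
= 121 / 36
= 3.3611


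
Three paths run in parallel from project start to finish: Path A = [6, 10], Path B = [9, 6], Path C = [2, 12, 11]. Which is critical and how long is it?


Path A: 6 + 10 = 16
Path B: 9 + 6 = 15
Path C: 2 + 12 + 11 = 25
Critical path = longest = max(16, 15, 25)
= 25 (Path C)


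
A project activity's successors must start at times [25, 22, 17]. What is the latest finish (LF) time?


LF = min of all successor start times
Successors start at: [25, 22, 17]
LF = min(25, 22, 17)
= 17


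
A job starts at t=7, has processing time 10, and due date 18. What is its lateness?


Completion = 7 + 10 = 17
Lateness = C - d = 17 - 18
= -1


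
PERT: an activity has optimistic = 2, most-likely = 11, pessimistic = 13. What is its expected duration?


te = (o + 4m + p) / 6
= (2 + 4×11 + 13) / 6
= (2 + 44 + 13) / 6
= 59 / 6
= 9.83


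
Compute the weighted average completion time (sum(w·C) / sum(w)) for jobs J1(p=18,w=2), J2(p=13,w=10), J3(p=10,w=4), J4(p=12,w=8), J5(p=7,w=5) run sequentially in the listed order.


Completion times:
  J1: C=18, w×C=2×18=36
  J2: C=31, w×C=10×31=310
  J3: C=41, w×C=4×41=164
  J4: C=53, w×C=8×53=424
  J5: C=60, w×C=5×60=300
Sum w×C = 1234
Sum w = 29
Weighted avg = 1234/29
= 42.55


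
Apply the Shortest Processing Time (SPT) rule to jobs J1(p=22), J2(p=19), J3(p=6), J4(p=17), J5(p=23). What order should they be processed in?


SPT: sort by shortest processing time
  J3: p=6
  J4: p=17
  J2: p=19
  J1: p=22
  J5: p=23
Order: J3 → J4 → J2 → J1 → J5


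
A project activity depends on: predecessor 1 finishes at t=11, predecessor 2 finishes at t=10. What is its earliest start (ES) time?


ES = max of all predecessor completion times
Predecessors: [11, 10]
ES = max(11, 10)
= 11


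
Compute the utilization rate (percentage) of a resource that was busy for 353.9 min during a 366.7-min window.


Utilization = busy / total × 100
= 353.9 / 366.7 × 100
= 96.5%


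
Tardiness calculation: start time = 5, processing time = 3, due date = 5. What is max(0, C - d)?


Completion = start + processing = 5 + 3 = 8
Tardiness = max(0, C - d) = max(0, 8 - 5)
= max(0, 3)
= 3


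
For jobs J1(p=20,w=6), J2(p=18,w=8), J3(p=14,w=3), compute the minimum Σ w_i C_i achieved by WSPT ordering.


WSPT order (by p/w): J2 → J1 → J3
  J2: C=18, w·C=8×18=144
  J1: C=38, w·C=6×38=228
  J3: C=52, w·C=3×52=156
Σ w·C = 528
= 528


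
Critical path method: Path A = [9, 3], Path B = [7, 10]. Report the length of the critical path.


Path A: 9 + 3 = 12
Path B: 7 + 10 = 17
Critical path = longest = max(12, 17)
= 17 (Path B)


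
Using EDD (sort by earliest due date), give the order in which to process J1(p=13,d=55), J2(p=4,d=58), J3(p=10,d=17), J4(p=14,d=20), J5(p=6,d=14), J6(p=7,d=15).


EDD: sort by earliest due date
  J5: d=14, p=6
  J6: d=15, p=7
  J3: d=17, p=10
  J4: d=20, p=14
  J1: d=55, p=13
  J2: d=58, p=4
Order: J5 → J6 → J3 → J4 → J1 → J2


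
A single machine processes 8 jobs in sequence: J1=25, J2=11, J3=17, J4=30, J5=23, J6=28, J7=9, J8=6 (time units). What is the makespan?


Sequential makespan: sum all processing times
= 25 + 11 + 17 + 30 + 23 + 28 + 9 + 6
= 149 time units


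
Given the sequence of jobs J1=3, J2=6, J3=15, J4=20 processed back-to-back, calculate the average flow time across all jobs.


Completion times:
  J1: completes at 3
  J2: completes at 9
  J3: completes at 24
  J4: completes at 44
Sum = 80
Average = 80/4
= 20.00


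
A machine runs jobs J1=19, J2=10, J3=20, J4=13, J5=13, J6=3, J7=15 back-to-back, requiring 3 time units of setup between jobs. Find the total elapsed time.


Makespan = Σ processing + (n-1) × setup
= (19 + 10 + 20 + 13 + 13 + 3 + 15) + (7-1)×3
= 93 + 18
= 111 time units


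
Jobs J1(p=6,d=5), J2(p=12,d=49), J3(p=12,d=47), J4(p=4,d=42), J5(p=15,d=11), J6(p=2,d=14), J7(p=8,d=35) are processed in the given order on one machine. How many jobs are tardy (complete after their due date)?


Completion vs due date:
  J1: C=6, d=5 → TARDY
  J2: C=18, d=49 → on time
  J3: C=30, d=47 → on time
  J4: C=34, d=42 → on time
  J5: C=49, d=11 → TARDY
  J6: C=51, d=14 → TARDY
  J7: C=59, d=35 → TARDY
Tardy jobs: J1, J5, J6, J7
Count = 4


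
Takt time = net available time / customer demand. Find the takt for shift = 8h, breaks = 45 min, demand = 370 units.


Available = 8×60 - 45 = 435 min
Takt time = 435 / 370
= 1.18 min/unit


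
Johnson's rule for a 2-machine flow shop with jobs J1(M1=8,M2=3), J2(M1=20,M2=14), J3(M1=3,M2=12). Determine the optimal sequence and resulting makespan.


Johnson's rule:
Group 1 (M1≤M2, sort by M1): ['J3']
Group 2 (M1>M2, sort desc M2): ['J2', 'J1']
Sequence: J3 → J2 → J1
Makespan calculation:
  J3: M1 done=3, M2 done=15
  J2: M1 done=23, M2 done=37
  J1: M1 done=31, M2 done=40
= Sequence: J3 → J2 → J1, Makespan: 40


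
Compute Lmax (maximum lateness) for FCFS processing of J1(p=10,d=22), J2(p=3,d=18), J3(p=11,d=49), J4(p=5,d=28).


Lateness per job (L = C - d):
  J1: C=10, d=22, L=-12
  J2: C=13, d=18, L=-5
  J3: C=24, d=49, L=-25
  J4: C=29, d=28, L=1
Lmax = max(-12, -5, -25, 1)
= 1


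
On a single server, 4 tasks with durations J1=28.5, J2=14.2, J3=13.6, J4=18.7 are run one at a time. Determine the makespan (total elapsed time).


Sequential makespan: sum all processing times
= 28.5 + 14.2 + 13.6 + 18.7
= 75.0 time units


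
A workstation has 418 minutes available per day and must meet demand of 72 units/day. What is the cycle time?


Cycle time = available time / demand
= 418 / 72
= 5.81 min/unit


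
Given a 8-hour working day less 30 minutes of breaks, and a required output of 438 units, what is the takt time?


Available = 8×60 - 30 = 450 min
Takt time = 450 / 438
= 1.03 min/unit


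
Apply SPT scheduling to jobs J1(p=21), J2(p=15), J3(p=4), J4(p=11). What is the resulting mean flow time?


SPT order: J3 → J4 → J2 → J1
Completion times:
  J3: C=4
  J4: C=15
  J2: C=30
  J1: C=51
Sum = 100, n = 4
Mean flow = 100/4
= 25.00


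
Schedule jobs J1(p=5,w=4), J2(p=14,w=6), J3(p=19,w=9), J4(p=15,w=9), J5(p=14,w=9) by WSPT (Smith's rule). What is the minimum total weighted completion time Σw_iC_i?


WSPT order (by p/w): J1 → J5 → J4 → J3 → J2
  J1: C=5, w·C=4×5=20
  J5: C=19, w·C=9×19=171
  J4: C=34, w·C=9×34=306
  J3: C=53, w·C=9×53=477
  J2: C=67, w·C=6×67=402
Σ w·C = 1376
= 1376


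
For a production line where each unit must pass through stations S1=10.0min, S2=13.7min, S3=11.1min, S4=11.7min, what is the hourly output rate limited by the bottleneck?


Bottleneck = longest station time
Station times: [10.0, 13.7, 11.1, 11.7]
Max = 13.7 min
Rate = 60 / 13.7
= 4.38 units/hour (bottleneck: 13.7min)


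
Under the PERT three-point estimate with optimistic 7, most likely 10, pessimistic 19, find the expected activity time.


te = (o + 4m + p) / 6
= (7 + 4×10 + 19) / 6
= (7 + 40 + 19) / 6
= 66 / 6
= 11.00


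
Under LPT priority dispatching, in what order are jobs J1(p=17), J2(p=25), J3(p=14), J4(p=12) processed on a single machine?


LPT: sort by longest processing time first
  J2: p=25
  J1: p=17
  J3: p=14
  J4: p=12
Order: J2 → J1 → J3 → J4


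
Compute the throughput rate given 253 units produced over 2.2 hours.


Throughput = units / time
= 253 / 2.2
= 115.0 units/hour


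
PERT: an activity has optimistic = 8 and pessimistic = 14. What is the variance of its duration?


σ² = ((p - o) / 6)² = (p - o)² / 36
= (14 - 8)² / 36
= 6² / 36
= 36 / 36
= 1.0000


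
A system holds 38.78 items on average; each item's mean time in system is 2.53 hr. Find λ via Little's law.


Little's law: L = λW → λ = L / W
= 38.78 / 2.53
= 15.33 per hour


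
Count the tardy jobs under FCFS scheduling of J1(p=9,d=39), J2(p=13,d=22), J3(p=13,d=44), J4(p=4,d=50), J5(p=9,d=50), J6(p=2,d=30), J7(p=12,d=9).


Completion vs due date:
  J1: C=9, d=39 → on time
  J2: C=22, d=22 → on time
  J3: C=35, d=44 → on time
  J4: C=39, d=50 → on time
  J5: C=48, d=50 → on time
  J6: C=50, d=30 → TARDY
  J7: C=62, d=9 → TARDY
Tardy jobs: J6, J7
Count = 2


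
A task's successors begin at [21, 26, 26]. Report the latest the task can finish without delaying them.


LF = min of all successor start times
Successors start at: [21, 26, 26]
LF = min(21, 26, 26)
= 21


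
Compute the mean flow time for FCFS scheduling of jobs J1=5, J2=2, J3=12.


Completion times:
  J1: completes at 5
  J2: completes at 7
  J3: completes at 19
Sum = 31
Average = 31/3
= 10.33


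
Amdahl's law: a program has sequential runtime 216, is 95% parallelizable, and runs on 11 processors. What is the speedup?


Amdahl's law: T_p = T × ((1-p) + p/N)
= 216 × ((1-0.95) + 0.95/11)
= 216 × (0.05 + 0.0864)
= 216 × 0.1364
= 29.45
Speedup = 216/29.45
= 7.33×


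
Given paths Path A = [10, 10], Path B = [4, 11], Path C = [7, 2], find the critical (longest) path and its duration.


Path A: 10 + 10 = 20
Path B: 4 + 11 = 15
Path C: 7 + 2 = 9
Critical path = longest = max(20, 15, 9)
= 20 (Path A)


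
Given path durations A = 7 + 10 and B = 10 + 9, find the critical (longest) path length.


Path A: 7 + 10 = 17
Path B: 10 + 9 = 19
Critical path = longest = max(17, 19)
= 19 (Path B)


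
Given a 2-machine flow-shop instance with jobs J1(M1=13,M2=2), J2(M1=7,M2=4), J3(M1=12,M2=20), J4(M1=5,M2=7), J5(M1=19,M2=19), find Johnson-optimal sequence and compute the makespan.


Johnson's rule:
Group 1 (M1≤M2, sort by M1): ['J4', 'J3', 'J5']
Group 2 (M1>M2, sort desc M2): ['J2', 'J1']
Sequence: J4 → J3 → J5 → J2 → J1
Makespan calculation:
  J4: M1 done=5, M2 done=12
  J3: M1 done=17, M2 done=37
  J5: M1 done=36, M2 done=56
  J2: M1 done=43, M2 done=60
  J1: M1 done=56, M2 done=62
= Sequence: J4 → J3 → J5 → J2 → J1, Makespan: 62


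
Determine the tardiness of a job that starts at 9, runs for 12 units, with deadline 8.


Completion = start + processing = 9 + 12 = 21
Tardiness = max(0, C - d) = max(0, 21 - 8)
= max(0, 13)
= 13


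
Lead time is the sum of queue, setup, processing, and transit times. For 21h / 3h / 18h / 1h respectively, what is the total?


Lead time = queue + setup + processing + transit
= 21 + 3 + 18 + 1
= 43 hours


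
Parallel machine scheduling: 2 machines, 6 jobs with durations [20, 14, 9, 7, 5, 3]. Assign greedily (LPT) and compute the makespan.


Jobs (LPT sorted): [20, 14, 9, 7, 5, 3]
Machines: 2
  J=20 → Machine 1 (load: 0+20=20)
  J=14 → Machine 2 (load: 0+14=14)
  J=9 → Machine 2 (load: 14+9=23)
  J=7 → Machine 1 (load: 20+7=27)
  J=5 → Machine 2 (load: 23+5=28)
  J=3 → Machine 1 (load: 27+3=30)
Machine loads: [30, 28]
Makespan = max = 30 time units


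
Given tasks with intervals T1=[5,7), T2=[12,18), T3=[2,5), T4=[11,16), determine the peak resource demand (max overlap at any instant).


Check each time point for overlaps:
  t=12: 2 tasks active (T2, T4)
Max concurrent = 2


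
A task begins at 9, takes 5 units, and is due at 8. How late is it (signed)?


Completion = 9 + 5 = 14
Lateness = C - d = 14 - 8
= 6


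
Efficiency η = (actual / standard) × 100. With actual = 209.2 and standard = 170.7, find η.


Efficiency = (actual / standard) × 100
= (209.2 / 170.7) × 100
= 122.6%


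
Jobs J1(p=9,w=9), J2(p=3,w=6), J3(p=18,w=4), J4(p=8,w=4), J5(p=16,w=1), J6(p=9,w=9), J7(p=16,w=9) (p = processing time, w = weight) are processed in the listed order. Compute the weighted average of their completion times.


Completion times:
  J1: C=9, w×C=9×9=81
  J2: C=12, w×C=6×12=72
  J3: C=30, w×C=4×30=120
  J4: C=38, w×C=4×38=152
  J5: C=54, w×C=1×54=54
  J6: C=63, w×C=9×63=567
  J7: C=79, w×C=9×79=711
Sum w×C = 1757
Sum w = 42
Weighted avg = 1757/42
= 41.83


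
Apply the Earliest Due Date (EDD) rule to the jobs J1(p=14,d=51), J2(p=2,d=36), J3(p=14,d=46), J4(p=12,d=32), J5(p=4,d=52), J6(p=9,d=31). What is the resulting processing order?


EDD: sort by earliest due date
  J6: d=31, p=9
  J4: d=32, p=12
  J2: d=36, p=2
  J3: d=46, p=14
  J1: d=51, p=14
  J5: d=52, p=4
Order: J6 → J4 → J2 → J3 → J1 → J5


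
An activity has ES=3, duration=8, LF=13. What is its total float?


EF = ES + duration = 3 + 8 = 11
LS = LF - duration = 13 - 8 = 5
Total Float = LF - EF = 13 - 11
(or LS - ES = 5 - 3)
= 2


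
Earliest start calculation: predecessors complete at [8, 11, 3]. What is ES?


ES = max of all predecessor completion times
Predecessors: [8, 11, 3]
ES = max(8, 11, 3)
= 11


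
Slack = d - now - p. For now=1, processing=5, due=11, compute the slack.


Slack = due - current_time - processing
= 11 - 1 - 5
= 5


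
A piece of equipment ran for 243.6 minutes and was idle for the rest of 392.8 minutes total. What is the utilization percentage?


Utilization = busy / total × 100
= 243.6 / 392.8 × 100
= 62.0%


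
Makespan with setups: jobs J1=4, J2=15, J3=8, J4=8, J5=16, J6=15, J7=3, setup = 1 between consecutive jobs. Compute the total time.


Makespan = Σ processing + (n-1) × setup
= (4 + 15 + 8 + 8 + 16 + 15 + 3) + (7-1)×1
= 69 + 6
= 75 time units


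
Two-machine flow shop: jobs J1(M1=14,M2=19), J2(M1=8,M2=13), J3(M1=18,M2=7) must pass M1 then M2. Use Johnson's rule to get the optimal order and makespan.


Johnson's rule:
Group 1 (M1≤M2, sort by M1): ['J2', 'J1']
Group 2 (M1>M2, sort desc M2): ['J3']
Sequence: J2 → J1 → J3
Makespan calculation:
  J2: M1 done=8, M2 done=21
  J1: M1 done=22, M2 done=41
  J3: M1 done=40, M2 done=48
= Sequence: J2 → J1 → J3, Makespan: 48


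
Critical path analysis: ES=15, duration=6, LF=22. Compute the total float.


EF = ES + duration = 15 + 6 = 21
LS = LF - duration = 22 - 6 = 16
Total Float = LF - EF = 22 - 21
(or LS - ES = 16 - 15)
= 1


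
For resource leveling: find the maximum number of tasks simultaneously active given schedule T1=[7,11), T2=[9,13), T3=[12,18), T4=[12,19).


Check each time point for overlaps:
  t=12: 3 tasks active (T2, T3, T4)
Max concurrent = 3


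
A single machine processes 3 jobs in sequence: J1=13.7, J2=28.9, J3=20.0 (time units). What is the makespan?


Sequential makespan: sum all processing times
= 13.7 + 28.9 + 20.0
= 62.6 time units


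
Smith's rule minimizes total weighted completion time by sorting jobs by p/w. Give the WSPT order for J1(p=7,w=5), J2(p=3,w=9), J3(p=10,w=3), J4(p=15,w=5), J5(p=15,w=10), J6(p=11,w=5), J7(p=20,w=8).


WSPT (Smith's rule): sort by p/w ascending
  J2: p/w = 3/9 = 0.333
  J1: p/w = 7/5 = 1.400
  J5: p/w = 15/10 = 1.500
  J6: p/w = 11/5 = 2.200
  J7: p/w = 20/8 = 2.500
  J4: p/w = 15/5 = 3.000
  J3: p/w = 10/3 = 3.333
Order: J2 → J1 → J5 → J6 → J7 → J4 → J3


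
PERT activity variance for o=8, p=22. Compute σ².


σ² = ((p - o) / 6)² = (p - o)² / 36
= (22 - 8)² / 36
= 14² / 36
= 196 / 36
= 5.4444


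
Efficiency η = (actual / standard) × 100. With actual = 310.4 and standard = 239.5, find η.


Efficiency = (actual / standard) × 100
= (310.4 / 239.5) × 100
= 129.6%


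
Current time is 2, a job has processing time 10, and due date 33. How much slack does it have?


Slack = due - current_time - processing
= 33 - 2 - 10
= 21


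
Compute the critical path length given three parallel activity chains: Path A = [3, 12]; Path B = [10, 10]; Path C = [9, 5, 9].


Path A: 3 + 12 = 15
Path B: 10 + 10 = 20
Path C: 9 + 5 + 9 = 23
Critical path = longest = max(15, 20, 23)
= 23 (Path C)


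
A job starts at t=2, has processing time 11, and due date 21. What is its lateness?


Completion = 2 + 11 = 13
Lateness = C - d = 13 - 21
= -8


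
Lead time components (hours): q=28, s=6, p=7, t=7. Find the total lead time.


Lead time = queue + setup + processing + transit
= 28 + 6 + 7 + 7
= 48 hours


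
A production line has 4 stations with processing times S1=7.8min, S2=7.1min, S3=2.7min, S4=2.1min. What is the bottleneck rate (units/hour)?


Bottleneck = longest station time
Station times: [7.8, 7.1, 2.7, 2.1]
Max = 7.8 min
Rate = 60 / 7.8
= 7.69 units/hour (bottleneck: 7.8min)


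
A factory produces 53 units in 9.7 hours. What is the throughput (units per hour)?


Throughput = units / time
= 53 / 9.7
= 5.5 units/hour


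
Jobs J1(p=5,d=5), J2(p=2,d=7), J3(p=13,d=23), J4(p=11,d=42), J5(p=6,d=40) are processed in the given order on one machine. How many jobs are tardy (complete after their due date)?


Completion vs due date:
  J1: C=5, d=5 → on time
  J2: C=7, d=7 → on time
  J3: C=20, d=23 → on time
  J4: C=31, d=42 → on time
  J5: C=37, d=40 → on time
Tardy jobs: none
Count = 0


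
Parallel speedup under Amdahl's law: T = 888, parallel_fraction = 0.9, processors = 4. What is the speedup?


Amdahl's law: T_p = T × ((1-p) + p/N)
= 888 × ((1-0.9) + 0.9/4)
= 888 × (0.10 + 0.2250)
= 888 × 0.3250
= 288.60
Speedup = 888/288.60
= 3.08×


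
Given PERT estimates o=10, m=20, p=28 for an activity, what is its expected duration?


te = (o + 4m + p) / 6
= (10 + 4×20 + 28) / 6
= (10 + 80 + 28) / 6
= 118 / 6
= 19.67


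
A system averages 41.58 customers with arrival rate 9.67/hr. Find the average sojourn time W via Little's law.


Little's law: L = λW → W = L / λ
= 41.58 / 9.67
= 4.30 hours


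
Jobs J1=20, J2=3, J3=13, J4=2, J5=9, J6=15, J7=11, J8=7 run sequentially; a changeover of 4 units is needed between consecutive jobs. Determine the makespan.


Makespan = Σ processing + (n-1) × setup
= (20 + 3 + 13 + 2 + 9 + 15 + 11 + 7) + (8-1)×4
= 80 + 28
= 108 time units


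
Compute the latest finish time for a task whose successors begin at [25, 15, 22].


LF = min of all successor start times
Successors start at: [25, 15, 22]
LF = min(25, 15, 22)
= 15


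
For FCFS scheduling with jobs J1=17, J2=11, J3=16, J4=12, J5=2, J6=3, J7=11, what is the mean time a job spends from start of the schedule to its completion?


Completion times:
  J1: completes at 17
  J2: completes at 28
  J3: completes at 44
  J4: completes at 56
  J5: completes at 58
  J6: completes at 61
  J7: completes at 72
Sum = 336
Average = 336/7
= 48.00


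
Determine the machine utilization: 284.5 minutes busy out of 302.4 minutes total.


Utilization = busy / total × 100
= 284.5 / 302.4 × 100
= 94.1%


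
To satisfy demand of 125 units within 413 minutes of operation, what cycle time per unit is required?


Cycle time = available time / demand
= 413 / 125
= 3.30 min/unit


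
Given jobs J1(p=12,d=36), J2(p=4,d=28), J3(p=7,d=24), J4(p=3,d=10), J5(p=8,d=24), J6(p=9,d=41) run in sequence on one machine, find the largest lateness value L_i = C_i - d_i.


Lateness per job (L = C - d):
  J1: C=12, d=36, L=-24
  J2: C=16, d=28, L=-12
  J3: C=23, d=24, L=-1
  J4: C=26, d=10, L=16
  J5: C=34, d=24, L=10
  J6: C=43, d=41, L=2
Lmax = max(-24, -12, -1, 16, 10, 2)
= 16


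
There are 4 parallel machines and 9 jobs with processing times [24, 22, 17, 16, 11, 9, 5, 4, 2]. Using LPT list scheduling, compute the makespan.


Jobs (LPT sorted): [24, 22, 17, 16, 11, 9, 5, 4, 2]
Machines: 4
  J=24 → Machine 1 (load: 0+24=24)
  J=22 → Machine 2 (load: 0+22=22)
  J=17 → Machine 3 (load: 0+17=17)
  J=16 → Machine 4 (load: 0+16=16)
  J=11 → Machine 4 (load: 16+11=27)
  J=9 → Machine 3 (load: 17+9=26)
  J=5 → Machine 2 (load: 22+5=27)
  J=4 → Machine 1 (load: 24+4=28)
  J=2 → Machine 3 (load: 26+2=28)
Machine loads: [28, 27, 28, 27]
Makespan = max = 28 time units


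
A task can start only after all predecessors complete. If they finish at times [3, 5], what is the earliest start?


ES = max of all predecessor completion times
Predecessors: [3, 5]
ES = max(3, 5)
= 5


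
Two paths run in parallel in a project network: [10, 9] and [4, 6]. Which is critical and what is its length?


Path A: 10 + 9 = 19
Path B: 4 + 6 = 10
Critical path = longest = max(19, 10)
= 19 (Path A)


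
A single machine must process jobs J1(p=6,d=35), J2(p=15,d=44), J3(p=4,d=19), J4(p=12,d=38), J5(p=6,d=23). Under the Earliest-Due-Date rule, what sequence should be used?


EDD: sort by earliest due date
  J3: d=19, p=4
  J5: d=23, p=6
  J1: d=35, p=6
  J4: d=38, p=12
  J2: d=44, p=15
Order: J3 → J5 → J1 → J4 → J2


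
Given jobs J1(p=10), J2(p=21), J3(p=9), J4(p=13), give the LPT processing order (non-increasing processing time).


LPT: sort by longest processing time first
  J2: p=21
  J4: p=13
  J1: p=10
  J3: p=9
Order: J2 → J4 → J1 → J3


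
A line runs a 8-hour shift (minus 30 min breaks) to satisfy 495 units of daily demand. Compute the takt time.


Available = 8×60 - 30 = 450 min
Takt time = 450 / 495
= 0.91 min/unit


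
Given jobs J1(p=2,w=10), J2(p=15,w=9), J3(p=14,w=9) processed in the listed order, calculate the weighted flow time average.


Completion times:
  J1: C=2, w×C=10×2=20
  J2: C=17, w×C=9×17=153
  J3: C=31, w×C=9×31=279
Sum w×C = 452
Sum w = 28
Weighted avg = 452/28
= 16.14


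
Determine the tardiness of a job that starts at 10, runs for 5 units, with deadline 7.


Completion = start + processing = 10 + 5 = 15
Tardiness = max(0, C - d) = max(0, 15 - 7)
= max(0, 8)
= 8


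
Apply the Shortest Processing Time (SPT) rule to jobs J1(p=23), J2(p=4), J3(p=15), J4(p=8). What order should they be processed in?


SPT: sort by shortest processing time
  J2: p=4
  J4: p=8
  J3: p=15
  J1: p=23
Order: J2 → J4 → J3 → J1


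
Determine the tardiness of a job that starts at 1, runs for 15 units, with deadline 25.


Completion = start + processing = 1 + 15 = 16
Tardiness = max(0, C - d) = max(0, 16 - 25)
= max(0, -9)
= 0


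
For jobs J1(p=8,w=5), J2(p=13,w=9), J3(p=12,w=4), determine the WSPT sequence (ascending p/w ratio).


WSPT (Smith's rule): sort by p/w ascending
  J2: p/w = 13/9 = 1.444
  J1: p/w = 8/5 = 1.600
  J3: p/w = 12/4 = 3.000
Order: J2 → J1 → J3


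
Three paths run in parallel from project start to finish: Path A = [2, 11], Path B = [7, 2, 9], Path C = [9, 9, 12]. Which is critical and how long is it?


Path A: 2 + 11 = 13
Path B: 7 + 2 + 9 = 18
Path C: 9 + 9 + 12 = 30
Critical path = longest = max(13, 18, 30)
= 30 (Path C)


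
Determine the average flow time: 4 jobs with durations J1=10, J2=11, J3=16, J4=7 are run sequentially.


Completion times:
  J1: completes at 10
  J2: completes at 21
  J3: completes at 37
  J4: completes at 44
Sum = 112
Average = 112/4
= 28.00


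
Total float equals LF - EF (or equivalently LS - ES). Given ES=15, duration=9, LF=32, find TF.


EF = ES + duration = 15 + 9 = 24
LS = LF - duration = 32 - 9 = 23
Total Float = LF - EF = 32 - 24
(or LS - ES = 23 - 15)
= 8


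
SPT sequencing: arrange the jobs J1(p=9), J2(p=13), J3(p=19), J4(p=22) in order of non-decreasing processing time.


SPT: sort by shortest processing time
  J1: p=9
  J2: p=13
  J3: p=19
  J4: p=22
Order: J1 → J2 → J3 → J4


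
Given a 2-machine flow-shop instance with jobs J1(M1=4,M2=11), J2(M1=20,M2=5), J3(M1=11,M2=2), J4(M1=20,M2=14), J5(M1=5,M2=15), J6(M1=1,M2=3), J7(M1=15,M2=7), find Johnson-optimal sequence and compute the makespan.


Johnson's rule:
Group 1 (M1≤M2, sort by M1): ['J6', 'J1', 'J5']
Group 2 (M1>M2, sort desc M2): ['J4', 'J7', 'J2', 'J3']
Sequence: J6 → J1 → J5 → J4 → J7 → J2 → J3
Makespan calculation:
  J6: M1 done=1, M2 done=4
  J1: M1 done=5, M2 done=16
  J5: M1 done=10, M2 done=31
  J4: M1 done=30, M2 done=45
  J7: M1 done=45, M2 done=52
  J2: M1 done=65, M2 done=70
  J3: M1 done=76, M2 done=78
= Sequence: J6 → J1 → J5 → J4 → J7 → J2 → J3, Makespan: 78


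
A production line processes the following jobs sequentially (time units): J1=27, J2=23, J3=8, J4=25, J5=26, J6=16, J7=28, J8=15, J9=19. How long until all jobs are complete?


Sequential makespan: sum all processing times
= 27 + 23 + 8 + 25 + 26 + 16 + 28 + 15 + 19
= 187 time units


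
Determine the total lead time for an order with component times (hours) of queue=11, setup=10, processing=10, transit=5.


Lead time = queue + setup + processing + transit
= 11 + 10 + 10 + 5
= 36 hours


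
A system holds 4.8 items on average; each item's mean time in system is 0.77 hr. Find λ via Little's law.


Little's law: L = λW → λ = L / W
= 4.8 / 0.77
= 6.23 per hour


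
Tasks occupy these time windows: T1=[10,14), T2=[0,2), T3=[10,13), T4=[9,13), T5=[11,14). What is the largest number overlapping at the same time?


Check each time point for overlaps:
  t=11: 4 tasks active (T1, T3, T4, T5)
Max concurrent = 4


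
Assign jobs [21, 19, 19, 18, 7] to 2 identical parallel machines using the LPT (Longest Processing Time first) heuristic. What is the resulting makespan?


Jobs (LPT sorted): [21, 19, 19, 18, 7]
Machines: 2
  J=21 → Machine 1 (load: 0+21=21)
  J=19 → Machine 2 (load: 0+19=19)
  J=19 → Machine 2 (load: 19+19=38)
  J=18 → Machine 1 (load: 21+18=39)
  J=7 → Machine 2 (load: 38+7=45)
Machine loads: [39, 45]
Makespan = max = 45 time units


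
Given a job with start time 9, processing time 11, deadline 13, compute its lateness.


Completion = 9 + 11 = 20
Lateness = C - d = 20 - 13
= 7


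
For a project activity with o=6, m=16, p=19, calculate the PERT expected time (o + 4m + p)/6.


te = (o + 4m + p) / 6
= (6 + 4×16 + 19) / 6
= (6 + 64 + 19) / 6
= 89 / 6
= 14.83


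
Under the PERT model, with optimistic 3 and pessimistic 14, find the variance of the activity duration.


σ² = ((p - o) / 6)² = (p - o)² / 36
= (14 - 3)² / 36
= 11² / 36
= 121 / 36
= 3.3611


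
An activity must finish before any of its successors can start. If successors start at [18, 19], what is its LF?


LF = min of all successor start times
Successors start at: [18, 19]
LF = min(18, 19)
= 18


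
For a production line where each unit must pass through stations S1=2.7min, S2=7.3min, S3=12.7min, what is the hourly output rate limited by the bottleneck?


Bottleneck = longest station time
Station times: [2.7, 7.3, 12.7]
Max = 12.7 min
Rate = 60 / 12.7
= 4.72 units/hour (bottleneck: 12.7min)


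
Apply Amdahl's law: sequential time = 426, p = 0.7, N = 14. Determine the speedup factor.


Amdahl's law: T_p = T × ((1-p) + p/N)
= 426 × ((1-0.7) + 0.7/14)
= 426 × (0.30 + 0.0500)
= 426 × 0.3500
= 149.10
Speedup = 426/149.10
= 2.86×


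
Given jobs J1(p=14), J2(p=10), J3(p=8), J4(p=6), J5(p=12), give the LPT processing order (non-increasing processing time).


LPT: sort by longest processing time first
  J1: p=14
  J5: p=12
  J2: p=10
  J3: p=8
  J4: p=6
Order: J1 → J5 → J2 → J3 → J4


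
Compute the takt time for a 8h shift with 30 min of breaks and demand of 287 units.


Available = 8×60 - 30 = 450 min
Takt time = 450 / 287
= 1.57 min/unit


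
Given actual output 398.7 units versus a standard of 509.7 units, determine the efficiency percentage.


Efficiency = (actual / standard) × 100
= (398.7 / 509.7) × 100
= 78.2%


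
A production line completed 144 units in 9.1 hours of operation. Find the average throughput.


Throughput = units / time
= 144 / 9.1
= 15.8 units/hour


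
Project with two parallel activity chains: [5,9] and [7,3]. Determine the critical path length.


Path A: 5 + 9 = 14
Path B: 7 + 3 = 10
Critical path = longest = max(14, 10)
= 14 (Path A)


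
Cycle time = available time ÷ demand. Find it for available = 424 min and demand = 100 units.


Cycle time = available time / demand
= 424 / 100
= 4.24 min/unit


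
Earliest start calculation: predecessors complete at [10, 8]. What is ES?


ES = max of all predecessor completion times
Predecessors: [10, 8]
ES = max(10, 8)
= 10


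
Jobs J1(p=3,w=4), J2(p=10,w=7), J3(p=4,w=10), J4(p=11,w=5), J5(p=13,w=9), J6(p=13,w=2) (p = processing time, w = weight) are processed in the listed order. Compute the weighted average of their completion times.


Completion times:
  J1: C=3, w×C=4×3=12
  J2: C=13, w×C=7×13=91
  J3: C=17, w×C=10×17=170
  J4: C=28, w×C=5×28=140
  J5: C=41, w×C=9×41=369
  J6: C=54, w×C=2×54=108
Sum w×C = 890
Sum w = 37
Weighted avg = 890/37
= 24.05


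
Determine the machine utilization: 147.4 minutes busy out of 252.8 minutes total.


Utilization = busy / total × 100
= 147.4 / 252.8 × 100
= 58.3%


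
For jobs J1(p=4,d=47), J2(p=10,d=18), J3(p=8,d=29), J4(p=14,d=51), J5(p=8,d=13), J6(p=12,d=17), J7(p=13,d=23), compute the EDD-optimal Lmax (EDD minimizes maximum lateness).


EDD order: J5 → J6 → J2 → J7 → J3 → J1 → J4
Completion and lateness:
  J5: C=8, d=13, L=8-13=-5
  J6: C=20, d=17, L=20-17=3
  J2: C=30, d=18, L=30-18=12
  J7: C=43, d=23, L=43-23=20
  J3: C=51, d=29, L=51-29=22
  J1: C=55, d=47, L=55-47=8
  J4: C=69, d=51, L=69-51=18
Lmax = max(-5, 3, 12, 20, 22, 8, 18)
= 22


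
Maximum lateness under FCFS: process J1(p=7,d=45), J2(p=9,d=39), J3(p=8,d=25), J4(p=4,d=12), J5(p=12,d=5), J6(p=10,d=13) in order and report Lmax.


Lateness per job (L = C - d):
  J1: C=7, d=45, L=-38
  J2: C=16, d=39, L=-23
  J3: C=24, d=25, L=-1
  J4: C=28, d=12, L=16
  J5: C=40, d=5, L=35
  J6: C=50, d=13, L=37
Lmax = max(-38, -23, -1, 16, 35, 37)
= 37


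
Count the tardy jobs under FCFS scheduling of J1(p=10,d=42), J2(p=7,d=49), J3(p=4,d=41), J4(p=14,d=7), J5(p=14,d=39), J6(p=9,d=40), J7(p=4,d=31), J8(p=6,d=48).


Completion vs due date:
  J1: C=10, d=42 → on time
  J2: C=17, d=49 → on time
  J3: C=21, d=41 → on time
  J4: C=35, d=7 → TARDY
  J5: C=49, d=39 → TARDY
  J6: C=58, d=40 → TARDY
  J7: C=62, d=31 → TARDY
  J8: C=68, d=48 → TARDY
Tardy jobs: J4, J5, J6, J7, J8
Count = 5


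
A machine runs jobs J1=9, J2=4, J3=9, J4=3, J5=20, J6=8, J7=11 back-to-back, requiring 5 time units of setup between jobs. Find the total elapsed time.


Makespan = Σ processing + (n-1) × setup
= (9 + 4 + 9 + 3 + 20 + 8 + 11) + (7-1)×5
= 64 + 30
= 94 time units


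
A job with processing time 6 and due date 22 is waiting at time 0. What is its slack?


Slack = due - current_time - processing
= 22 - 0 - 6
= 16


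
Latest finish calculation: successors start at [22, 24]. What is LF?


LF = min of all successor start times
Successors start at: [22, 24]
LF = min(22, 24)
= 22


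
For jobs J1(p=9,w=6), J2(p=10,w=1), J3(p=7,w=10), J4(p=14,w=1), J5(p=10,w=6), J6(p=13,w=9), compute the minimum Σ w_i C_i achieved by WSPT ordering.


WSPT order (by p/w): J3 → J6 → J1 → J5 → J2 → J4
  J3: C=7, w·C=10×7=70
  J6: C=20, w·C=9×20=180
  J1: C=29, w·C=6×29=174
  J5: C=39, w·C=6×39=234
  J2: C=49, w·C=1×49=49
  J4: C=63, w·C=1×63=63
Σ w·C = 770
= 770
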